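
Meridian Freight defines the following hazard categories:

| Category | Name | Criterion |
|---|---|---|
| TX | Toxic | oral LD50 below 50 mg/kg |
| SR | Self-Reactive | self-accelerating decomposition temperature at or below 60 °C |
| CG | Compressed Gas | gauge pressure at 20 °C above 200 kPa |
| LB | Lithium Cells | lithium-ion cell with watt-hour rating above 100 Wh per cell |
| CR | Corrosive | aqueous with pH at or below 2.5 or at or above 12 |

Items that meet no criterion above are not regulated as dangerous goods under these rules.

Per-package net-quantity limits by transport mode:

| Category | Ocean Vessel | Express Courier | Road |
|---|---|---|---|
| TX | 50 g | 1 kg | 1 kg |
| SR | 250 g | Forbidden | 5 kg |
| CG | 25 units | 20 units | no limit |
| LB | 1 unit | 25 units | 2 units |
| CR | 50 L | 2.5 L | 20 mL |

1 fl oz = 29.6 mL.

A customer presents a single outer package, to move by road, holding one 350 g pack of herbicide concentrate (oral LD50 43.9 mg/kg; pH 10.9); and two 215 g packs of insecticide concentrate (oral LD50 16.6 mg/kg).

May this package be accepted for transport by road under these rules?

Yes

Herbicide concentrate: oral LD50 43.9 mg/kg < 50 mg/kg → Category TX (Toxic).
Insecticide concentrate: oral LD50 16.6 mg/kg < 50 mg/kg → Category TX (Toxic).
Category TX net quantity: 350 g + (two 215 g packs = 430 g) = 780 g.
That is within the Category TX road limit of 1 kg.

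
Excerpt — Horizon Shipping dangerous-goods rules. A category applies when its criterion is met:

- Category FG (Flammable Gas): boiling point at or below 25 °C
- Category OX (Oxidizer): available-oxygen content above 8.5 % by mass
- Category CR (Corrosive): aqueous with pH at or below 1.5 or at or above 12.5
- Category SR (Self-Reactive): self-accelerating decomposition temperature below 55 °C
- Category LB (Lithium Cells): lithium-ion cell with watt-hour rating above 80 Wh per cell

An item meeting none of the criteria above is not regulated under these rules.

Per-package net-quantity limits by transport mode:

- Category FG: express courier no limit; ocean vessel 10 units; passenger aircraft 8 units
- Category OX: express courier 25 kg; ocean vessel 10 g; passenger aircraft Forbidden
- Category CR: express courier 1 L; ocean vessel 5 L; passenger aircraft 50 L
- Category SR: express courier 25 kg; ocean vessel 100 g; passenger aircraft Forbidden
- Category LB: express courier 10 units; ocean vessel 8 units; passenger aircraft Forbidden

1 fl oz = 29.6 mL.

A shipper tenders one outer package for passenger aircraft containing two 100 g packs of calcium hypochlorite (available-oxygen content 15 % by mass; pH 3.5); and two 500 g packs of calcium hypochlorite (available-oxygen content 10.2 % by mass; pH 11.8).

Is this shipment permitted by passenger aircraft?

No

Calcium hypochlorite: available-oxygen content 15 % by mass > 8.5 % by mass → Category OX (Oxidizer).
Calcium hypochlorite: available-oxygen content 10.2 % by mass > 8.5 % by mass → Category OX (Oxidizer).
Total Category OX: (two 100 g packs = 200 g) + (two 500 g packs = 1 kg) = 1.2 kg.
Category OX is Forbidden by passenger aircraft.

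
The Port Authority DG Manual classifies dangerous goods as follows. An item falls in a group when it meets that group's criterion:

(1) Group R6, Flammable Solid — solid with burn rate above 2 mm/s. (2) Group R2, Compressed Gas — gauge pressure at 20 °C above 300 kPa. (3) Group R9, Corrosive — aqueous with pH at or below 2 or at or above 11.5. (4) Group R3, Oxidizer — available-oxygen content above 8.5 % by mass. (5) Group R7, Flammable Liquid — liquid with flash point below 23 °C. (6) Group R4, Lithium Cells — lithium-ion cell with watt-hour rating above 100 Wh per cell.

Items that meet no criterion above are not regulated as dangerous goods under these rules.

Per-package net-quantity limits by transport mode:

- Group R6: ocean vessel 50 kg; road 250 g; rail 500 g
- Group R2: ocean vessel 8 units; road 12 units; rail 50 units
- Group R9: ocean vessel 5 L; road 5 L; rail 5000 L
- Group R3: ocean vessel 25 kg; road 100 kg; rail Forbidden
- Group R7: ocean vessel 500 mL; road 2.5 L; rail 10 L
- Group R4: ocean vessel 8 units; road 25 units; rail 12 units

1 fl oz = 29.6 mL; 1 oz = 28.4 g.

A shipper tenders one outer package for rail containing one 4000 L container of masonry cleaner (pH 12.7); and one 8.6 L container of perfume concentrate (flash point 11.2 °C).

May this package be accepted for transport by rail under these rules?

The masonry cleaner has pH 12.7, which is ≥ 11.5, so it is Group R9 (Corrosive).
Perfume concentrate: flash point 11.2 °C < 23 °C → Group R7 (Flammable Liquid).
Group R7 quantity: 8.6 L.
8.6 L ≤ 10 L (rail limit, Group R7) — within limit.
Group R9 quantity: 4000 L.
4000 L is within the rail limit of 5000 L for Group R9.
Every hazard group is within its rail limit and no segregation rule is violated.

Yes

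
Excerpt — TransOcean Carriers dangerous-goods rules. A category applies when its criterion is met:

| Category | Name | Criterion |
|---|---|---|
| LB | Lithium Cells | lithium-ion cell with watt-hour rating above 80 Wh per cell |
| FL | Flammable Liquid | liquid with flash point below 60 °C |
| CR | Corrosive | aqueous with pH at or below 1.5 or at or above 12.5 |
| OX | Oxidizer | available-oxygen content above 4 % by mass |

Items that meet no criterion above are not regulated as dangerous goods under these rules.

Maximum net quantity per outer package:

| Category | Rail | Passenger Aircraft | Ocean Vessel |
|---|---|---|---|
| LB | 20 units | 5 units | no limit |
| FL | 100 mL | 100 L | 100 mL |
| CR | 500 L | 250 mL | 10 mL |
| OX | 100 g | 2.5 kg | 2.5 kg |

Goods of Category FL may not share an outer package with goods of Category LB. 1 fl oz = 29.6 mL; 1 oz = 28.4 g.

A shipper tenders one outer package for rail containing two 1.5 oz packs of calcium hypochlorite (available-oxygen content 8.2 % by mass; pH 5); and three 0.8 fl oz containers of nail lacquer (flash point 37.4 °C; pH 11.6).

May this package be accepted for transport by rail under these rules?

Yes

With available-oxygen content 8.2 % by mass (> 4 % by mass), the calcium hypochlorite falls in Category OX.
Flash point 37.4 °C meets the Category FL criterion (Flammable Liquid), so the nail lacquer is Category FL.
Category FL quantity: three 0.8 fl oz containers = 71.04 mL.
71.04 mL is within the rail limit of 100 mL for Category FL.
Category OX quantity: two 1.5 oz packs = 85.2 g.
That is within the Category OX rail limit of 100 g.
The segregation rule (Category FL with Category LB) does not apply to Category FL with Category OX.
Every hazard category is within its rail limit and no segregation rule is violated.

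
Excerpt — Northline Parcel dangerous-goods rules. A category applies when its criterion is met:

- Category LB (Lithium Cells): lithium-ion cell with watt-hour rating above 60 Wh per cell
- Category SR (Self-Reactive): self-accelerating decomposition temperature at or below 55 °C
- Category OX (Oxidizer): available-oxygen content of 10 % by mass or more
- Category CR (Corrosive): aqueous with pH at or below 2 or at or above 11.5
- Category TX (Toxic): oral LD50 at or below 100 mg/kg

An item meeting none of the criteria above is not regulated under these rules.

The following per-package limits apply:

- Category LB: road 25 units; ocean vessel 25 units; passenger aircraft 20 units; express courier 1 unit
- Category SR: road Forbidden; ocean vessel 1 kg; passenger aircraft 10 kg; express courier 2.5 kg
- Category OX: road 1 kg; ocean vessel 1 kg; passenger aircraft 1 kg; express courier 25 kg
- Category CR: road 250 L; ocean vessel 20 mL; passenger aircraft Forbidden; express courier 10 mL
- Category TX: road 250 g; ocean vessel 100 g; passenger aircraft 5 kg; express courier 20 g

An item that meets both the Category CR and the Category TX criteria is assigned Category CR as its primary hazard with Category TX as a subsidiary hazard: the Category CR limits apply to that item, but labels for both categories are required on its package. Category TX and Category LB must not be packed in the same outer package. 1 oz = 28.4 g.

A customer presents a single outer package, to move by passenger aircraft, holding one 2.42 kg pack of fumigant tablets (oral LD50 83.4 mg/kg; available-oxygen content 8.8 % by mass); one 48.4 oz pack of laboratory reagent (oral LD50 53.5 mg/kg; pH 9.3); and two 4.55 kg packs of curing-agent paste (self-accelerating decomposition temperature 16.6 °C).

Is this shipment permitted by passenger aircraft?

Fumigant tablets: oral LD50 83.4 mg/kg ≤ 100 mg/kg → Category TX (Toxic).
Oral LD50 53.5 mg/kg meets the Category TX criterion (Toxic), so the laboratory reagent is Category TX.
Curing-agent paste: self-accelerating decomposition temperature 16.6 °C ≤ 55 °C → Category SR (Self-Reactive).
Category TX net quantity: 2.42 kg + (one 48.4 oz pack = 1374.56 g) = 3794.56 g.
3794.56 g ≤ 5 kg (passenger aircraft limit, Category TX) — within limit.
Category SR quantity: two 4.55 kg packs = 9.1 kg.
9.1 kg is within the passenger aircraft limit of 10 kg for Category SR.
The segregation rule (Category TX with Category LB) does not apply to Category TX with Category SR.
Every hazard category is within its passenger aircraft limit and no segregation rule is violated.

Yes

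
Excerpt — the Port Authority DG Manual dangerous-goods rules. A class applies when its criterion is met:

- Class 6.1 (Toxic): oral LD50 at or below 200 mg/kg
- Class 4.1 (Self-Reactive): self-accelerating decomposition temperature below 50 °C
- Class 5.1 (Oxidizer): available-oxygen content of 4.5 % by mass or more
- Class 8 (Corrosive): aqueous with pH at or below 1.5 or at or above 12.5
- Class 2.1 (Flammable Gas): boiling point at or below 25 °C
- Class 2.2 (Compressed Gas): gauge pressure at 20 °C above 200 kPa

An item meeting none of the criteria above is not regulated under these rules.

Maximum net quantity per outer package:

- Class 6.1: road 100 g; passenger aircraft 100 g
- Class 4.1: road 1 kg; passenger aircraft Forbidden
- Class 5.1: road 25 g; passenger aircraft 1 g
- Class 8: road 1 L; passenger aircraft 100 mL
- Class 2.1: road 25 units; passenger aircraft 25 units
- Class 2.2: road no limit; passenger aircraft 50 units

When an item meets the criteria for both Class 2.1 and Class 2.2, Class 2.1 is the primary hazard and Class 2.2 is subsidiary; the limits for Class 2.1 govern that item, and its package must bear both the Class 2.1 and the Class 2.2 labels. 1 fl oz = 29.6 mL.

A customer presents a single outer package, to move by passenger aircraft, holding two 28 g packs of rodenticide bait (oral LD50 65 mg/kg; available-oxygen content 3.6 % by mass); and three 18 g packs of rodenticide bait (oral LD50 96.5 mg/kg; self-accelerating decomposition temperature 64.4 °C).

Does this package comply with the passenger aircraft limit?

Oral LD50 65 mg/kg meets the Class 6.1 criterion (Toxic), so the rodenticide bait is Class 6.1.
The rodenticide bait has oral LD50 96.5 mg/kg, which is ≤ 200 mg/kg, so it is Class 6.1 (Toxic).
Total Class 6.1: (two 28 g packs = 56 g) + (three 18 g packs = 54 g) = 110 g.
That exceeds the Class 6.1 passenger aircraft limit of 100 g.

No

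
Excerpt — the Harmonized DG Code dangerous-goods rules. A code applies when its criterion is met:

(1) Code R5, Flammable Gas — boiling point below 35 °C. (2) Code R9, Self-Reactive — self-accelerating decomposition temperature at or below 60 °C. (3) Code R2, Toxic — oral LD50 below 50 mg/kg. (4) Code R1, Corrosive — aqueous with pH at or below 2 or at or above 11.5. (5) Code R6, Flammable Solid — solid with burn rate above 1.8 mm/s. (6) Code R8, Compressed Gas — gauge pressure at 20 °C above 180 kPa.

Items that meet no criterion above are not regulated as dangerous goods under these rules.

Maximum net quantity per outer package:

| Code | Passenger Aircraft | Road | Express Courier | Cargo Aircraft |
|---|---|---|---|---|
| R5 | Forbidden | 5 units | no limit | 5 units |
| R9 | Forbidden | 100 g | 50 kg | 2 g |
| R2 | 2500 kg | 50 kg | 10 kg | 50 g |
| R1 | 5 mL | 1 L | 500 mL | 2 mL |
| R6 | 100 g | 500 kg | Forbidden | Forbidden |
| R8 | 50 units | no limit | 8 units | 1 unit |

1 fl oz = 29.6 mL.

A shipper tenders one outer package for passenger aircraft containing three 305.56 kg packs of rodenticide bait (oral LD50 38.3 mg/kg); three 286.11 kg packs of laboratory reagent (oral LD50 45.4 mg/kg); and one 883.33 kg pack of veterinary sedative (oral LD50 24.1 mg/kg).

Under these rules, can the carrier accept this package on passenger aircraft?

No

Oral LD50 38.3 mg/kg meets the Code R2 criterion (Toxic), so the rodenticide bait is Code R2.
With oral LD50 45.4 mg/kg (< 50 mg/kg), the laboratory reagent falls in Code R2.
With oral LD50 24.1 mg/kg (< 50 mg/kg), the veterinary sedative falls in Code R2.
Code R2 net quantity: (three 305.56 kg packs = 916.68 kg) + (three 286.11 kg packs = 858.33 kg) + 883.33 kg = 2658.34 kg.
That exceeds the Code R2 passenger aircraft limit of 2500 kg.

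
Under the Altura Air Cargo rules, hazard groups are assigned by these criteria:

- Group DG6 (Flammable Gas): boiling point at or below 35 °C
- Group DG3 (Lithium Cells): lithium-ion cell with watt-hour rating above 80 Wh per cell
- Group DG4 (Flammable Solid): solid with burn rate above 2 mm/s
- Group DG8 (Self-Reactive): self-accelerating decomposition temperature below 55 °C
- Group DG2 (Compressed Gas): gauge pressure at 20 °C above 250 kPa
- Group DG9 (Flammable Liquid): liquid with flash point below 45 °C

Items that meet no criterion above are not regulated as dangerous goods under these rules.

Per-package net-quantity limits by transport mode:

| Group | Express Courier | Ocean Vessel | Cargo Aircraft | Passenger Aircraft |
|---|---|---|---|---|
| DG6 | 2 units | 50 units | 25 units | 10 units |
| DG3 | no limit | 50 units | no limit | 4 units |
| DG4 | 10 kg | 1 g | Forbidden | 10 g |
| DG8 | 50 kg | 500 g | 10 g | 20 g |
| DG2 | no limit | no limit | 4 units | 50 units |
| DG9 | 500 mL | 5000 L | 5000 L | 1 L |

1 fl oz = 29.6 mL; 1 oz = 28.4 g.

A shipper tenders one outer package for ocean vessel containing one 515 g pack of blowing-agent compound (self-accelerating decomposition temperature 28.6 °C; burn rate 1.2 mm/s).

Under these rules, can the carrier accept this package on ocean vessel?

No

Self-accelerating decomposition temperature 28.6 °C meets the Group DG8 criterion (Self-Reactive), so the blowing-agent compound is Group DG8.
Group DG8 quantity: 515 g.
That exceeds the Group DG8 ocean vessel limit of 500 g.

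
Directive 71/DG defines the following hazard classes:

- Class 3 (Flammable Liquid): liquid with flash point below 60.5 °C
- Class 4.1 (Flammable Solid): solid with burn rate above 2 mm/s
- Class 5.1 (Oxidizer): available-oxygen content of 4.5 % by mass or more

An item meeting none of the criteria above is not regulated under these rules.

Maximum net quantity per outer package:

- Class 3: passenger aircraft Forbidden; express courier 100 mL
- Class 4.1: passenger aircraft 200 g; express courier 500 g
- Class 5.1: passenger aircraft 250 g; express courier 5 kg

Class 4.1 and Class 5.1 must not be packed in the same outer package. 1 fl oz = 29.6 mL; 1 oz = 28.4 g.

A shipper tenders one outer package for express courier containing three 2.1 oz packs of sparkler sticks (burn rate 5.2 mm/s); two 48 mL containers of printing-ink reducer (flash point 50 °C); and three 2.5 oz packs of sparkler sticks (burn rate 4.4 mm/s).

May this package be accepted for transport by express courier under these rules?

Burn rate 5.2 mm/s meets the Class 4.1 criterion (Flammable Solid), so the sparkler sticks are Class 4.1.
Printing-ink reducer: flash point 50 °C < 60.5 °C → Class 3 (Flammable Liquid).
Sparkler sticks: burn rate 4.4 mm/s > 2 mm/s → Class 4.1 (Flammable Solid).
Class 4.1 net quantity: (three 2.1 oz packs = 178.92 g) + (three 2.5 oz packs = 213 g) = 391.92 g.
391.92 g ≤ 500 g (express courier limit, Class 4.1) — within limit.
Class 3 quantity: two 48 mL containers = 96 mL.
96 mL is within the express courier limit of 100 mL for Class 3.
The segregation rule (Class 4.1 with Class 5.1) does not apply to Class 4.1 with Class 3.
Every hazard class is within its express courier limit and no segregation rule is violated.

Yes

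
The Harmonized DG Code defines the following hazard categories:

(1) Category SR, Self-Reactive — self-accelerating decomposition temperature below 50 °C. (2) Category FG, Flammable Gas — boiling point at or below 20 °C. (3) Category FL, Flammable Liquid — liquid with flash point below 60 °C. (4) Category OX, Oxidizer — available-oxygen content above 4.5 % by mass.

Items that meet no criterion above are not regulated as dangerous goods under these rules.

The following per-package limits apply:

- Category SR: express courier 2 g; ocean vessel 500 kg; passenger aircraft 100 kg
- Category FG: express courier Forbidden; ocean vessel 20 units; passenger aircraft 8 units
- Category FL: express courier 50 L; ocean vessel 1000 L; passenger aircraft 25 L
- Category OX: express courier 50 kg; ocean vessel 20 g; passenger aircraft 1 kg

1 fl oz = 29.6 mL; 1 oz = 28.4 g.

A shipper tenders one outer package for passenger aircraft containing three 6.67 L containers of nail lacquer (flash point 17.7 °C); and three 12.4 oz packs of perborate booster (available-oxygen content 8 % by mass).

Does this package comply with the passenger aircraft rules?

No

The nail lacquer has flash point 17.7 °C, which is < 60 °C, so it is Category FL (Flammable Liquid).
Perborate booster: available-oxygen content 8 % by mass > 4.5 % by mass → Category OX (Oxidizer).
Category OX quantity: three 12.4 oz packs = 1056.48 g.
1056.48 g exceeds the passenger aircraft limit of 1 kg for Category OX.
Category FL quantity: three 6.67 L containers = 20.01 L.
That is within the Category FL passenger aircraft limit of 25 L.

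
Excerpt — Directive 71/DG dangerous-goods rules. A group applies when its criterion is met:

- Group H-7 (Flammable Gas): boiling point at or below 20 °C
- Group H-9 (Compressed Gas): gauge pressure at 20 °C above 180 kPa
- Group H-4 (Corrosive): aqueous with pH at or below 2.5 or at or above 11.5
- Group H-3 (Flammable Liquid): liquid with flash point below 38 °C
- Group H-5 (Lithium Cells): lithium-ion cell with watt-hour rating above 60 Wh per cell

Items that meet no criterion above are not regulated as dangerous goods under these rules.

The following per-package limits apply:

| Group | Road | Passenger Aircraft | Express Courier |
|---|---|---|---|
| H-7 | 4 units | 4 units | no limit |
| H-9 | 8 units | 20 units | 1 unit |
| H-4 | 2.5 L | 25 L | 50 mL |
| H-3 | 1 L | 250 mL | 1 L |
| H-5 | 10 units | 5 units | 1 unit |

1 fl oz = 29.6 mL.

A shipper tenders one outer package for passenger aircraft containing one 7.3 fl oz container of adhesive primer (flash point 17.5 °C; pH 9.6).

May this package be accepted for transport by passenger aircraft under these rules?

Yes

With flash point 17.5 °C (< 38 °C), the adhesive primer falls in Group H-3.
Group H-3 quantity: one 7.3 fl oz container = 216.08 mL.
That is within the Group H-3 passenger aircraft limit of 250 mL.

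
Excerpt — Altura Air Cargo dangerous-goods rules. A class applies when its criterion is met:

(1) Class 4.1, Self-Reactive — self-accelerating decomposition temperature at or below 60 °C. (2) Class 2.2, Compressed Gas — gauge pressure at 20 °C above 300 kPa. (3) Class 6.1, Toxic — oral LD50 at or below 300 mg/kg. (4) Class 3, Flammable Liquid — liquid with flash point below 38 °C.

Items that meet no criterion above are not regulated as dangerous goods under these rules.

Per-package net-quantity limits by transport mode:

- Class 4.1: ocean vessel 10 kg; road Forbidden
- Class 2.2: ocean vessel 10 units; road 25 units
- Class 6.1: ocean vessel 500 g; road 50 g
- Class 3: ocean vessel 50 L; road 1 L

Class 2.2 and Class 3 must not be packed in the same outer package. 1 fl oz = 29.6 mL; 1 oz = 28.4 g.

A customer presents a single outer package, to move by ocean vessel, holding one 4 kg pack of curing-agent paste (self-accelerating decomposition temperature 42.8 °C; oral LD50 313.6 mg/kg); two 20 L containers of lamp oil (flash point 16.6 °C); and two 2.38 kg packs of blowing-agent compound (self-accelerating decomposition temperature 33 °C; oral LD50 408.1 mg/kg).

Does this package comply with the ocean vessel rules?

Yes

With self-accelerating decomposition temperature 42.8 °C (≤ 60 °C), the curing-agent paste falls in Class 4.1.
The lamp oil has flash point 16.6 °C, which is < 38 °C, so it is Class 3 (Flammable Liquid).
With self-accelerating decomposition temperature 33 °C (≤ 60 °C), the blowing-agent compound falls in Class 4.1.
Total Class 4.1: 4 kg + (two 2.38 kg packs = 4.76 kg) = 8.76 kg.
That is within the Class 4.1 ocean vessel limit of 10 kg.
Class 3 quantity: two 20 L containers = 40 L.
40 L ≤ 50 L (ocean vessel limit, Class 3) — within limit.
The segregation rule (Class 2.2 with Class 3) does not apply to Class 4.1 with Class 3.
Every hazard class is within its ocean vessel limit and no segregation rule is violated.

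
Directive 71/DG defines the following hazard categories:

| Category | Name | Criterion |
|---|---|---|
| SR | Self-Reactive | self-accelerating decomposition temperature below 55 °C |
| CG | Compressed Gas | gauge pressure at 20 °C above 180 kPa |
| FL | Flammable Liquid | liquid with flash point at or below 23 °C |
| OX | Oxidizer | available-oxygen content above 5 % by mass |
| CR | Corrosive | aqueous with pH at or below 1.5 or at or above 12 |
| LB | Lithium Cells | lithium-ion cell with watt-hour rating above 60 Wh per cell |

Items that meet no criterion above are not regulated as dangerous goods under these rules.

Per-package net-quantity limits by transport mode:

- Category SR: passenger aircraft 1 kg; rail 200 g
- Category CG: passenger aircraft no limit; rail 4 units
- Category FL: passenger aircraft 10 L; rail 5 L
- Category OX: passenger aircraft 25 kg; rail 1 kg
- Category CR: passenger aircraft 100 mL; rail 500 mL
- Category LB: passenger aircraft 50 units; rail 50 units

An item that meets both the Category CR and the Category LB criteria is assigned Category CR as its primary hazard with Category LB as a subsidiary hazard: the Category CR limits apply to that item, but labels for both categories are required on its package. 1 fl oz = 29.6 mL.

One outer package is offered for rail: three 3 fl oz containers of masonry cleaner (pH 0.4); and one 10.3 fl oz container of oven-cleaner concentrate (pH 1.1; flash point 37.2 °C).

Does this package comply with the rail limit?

The masonry cleaner has pH 0.4, which is ≤ 1.5, so it is Category CR (Corrosive).
With pH 1.1 (≤ 1.5), the oven-cleaner concentrate falls in Category CR.
Total Category CR: (three 3 fl oz containers = 266.4 mL) + (one 10.3 fl oz container = 304.88 mL) = 571.28 mL.
That exceeds the Category CR rail limit of 500 mL.

No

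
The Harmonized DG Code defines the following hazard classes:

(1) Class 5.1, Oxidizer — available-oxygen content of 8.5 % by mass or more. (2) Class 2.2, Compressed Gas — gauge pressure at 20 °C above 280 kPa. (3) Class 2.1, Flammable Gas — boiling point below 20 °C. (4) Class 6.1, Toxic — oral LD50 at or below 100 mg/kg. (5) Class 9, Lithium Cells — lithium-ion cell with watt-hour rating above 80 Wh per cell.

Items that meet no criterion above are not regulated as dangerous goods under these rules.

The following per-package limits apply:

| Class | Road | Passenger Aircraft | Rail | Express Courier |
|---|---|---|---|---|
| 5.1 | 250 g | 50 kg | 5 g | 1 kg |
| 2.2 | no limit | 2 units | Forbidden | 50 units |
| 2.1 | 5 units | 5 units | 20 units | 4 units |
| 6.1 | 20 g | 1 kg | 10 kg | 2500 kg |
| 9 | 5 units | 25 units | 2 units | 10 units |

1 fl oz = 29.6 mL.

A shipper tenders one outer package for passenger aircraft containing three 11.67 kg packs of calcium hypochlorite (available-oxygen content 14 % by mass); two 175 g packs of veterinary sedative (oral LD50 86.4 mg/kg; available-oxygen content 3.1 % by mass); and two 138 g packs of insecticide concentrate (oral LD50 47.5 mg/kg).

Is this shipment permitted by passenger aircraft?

Calcium hypochlorite: available-oxygen content 14 % by mass ≥ 8.5 % by mass → Class 5.1 (Oxidizer).
With oral LD50 86.4 mg/kg (≤ 100 mg/kg), the veterinary sedative falls in Class 6.1.
The insecticide concentrate has oral LD50 47.5 mg/kg, which is ≤ 100 mg/kg, so it is Class 6.1 (Toxic).
Total Class 6.1: (two 175 g packs = 350 g) + (two 138 g packs = 276 g) = 626 g.
626 g is within the passenger aircraft limit of 1 kg for Class 6.1.
Class 5.1 quantity: three 11.67 kg packs = 35.01 kg.
That is within the Class 5.1 passenger aircraft limit of 50 kg.
Every hazard class is within its passenger aircraft limit and no segregation rule is violated.

Yes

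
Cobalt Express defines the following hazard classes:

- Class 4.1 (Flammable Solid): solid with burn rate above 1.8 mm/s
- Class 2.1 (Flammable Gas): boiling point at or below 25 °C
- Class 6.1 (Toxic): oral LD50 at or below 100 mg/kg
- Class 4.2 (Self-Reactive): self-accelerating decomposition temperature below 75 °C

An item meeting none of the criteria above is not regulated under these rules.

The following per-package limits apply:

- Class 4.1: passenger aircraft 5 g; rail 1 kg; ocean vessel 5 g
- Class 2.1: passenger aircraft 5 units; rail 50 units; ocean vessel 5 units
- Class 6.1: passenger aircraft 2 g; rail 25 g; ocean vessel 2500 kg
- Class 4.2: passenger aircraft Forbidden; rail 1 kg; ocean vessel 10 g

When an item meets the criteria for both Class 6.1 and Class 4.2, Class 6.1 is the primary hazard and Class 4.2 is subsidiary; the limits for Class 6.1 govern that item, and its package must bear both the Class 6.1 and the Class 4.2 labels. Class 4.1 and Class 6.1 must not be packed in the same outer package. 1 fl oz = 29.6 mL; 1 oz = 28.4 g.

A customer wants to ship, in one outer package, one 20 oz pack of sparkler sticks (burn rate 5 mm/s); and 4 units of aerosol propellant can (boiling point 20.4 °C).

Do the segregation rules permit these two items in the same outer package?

Yes

The sparkler sticks have burn rate 5 mm/s, which is > 1.8 mm/s, so they are Class 4.1 (Flammable Solid).
Boiling point 20.4 °C meets the Class 2.1 criterion (Flammable Gas), so the aerosol propellant can is Class 2.1.
No segregation rule bars Class 4.1 with Class 2.1.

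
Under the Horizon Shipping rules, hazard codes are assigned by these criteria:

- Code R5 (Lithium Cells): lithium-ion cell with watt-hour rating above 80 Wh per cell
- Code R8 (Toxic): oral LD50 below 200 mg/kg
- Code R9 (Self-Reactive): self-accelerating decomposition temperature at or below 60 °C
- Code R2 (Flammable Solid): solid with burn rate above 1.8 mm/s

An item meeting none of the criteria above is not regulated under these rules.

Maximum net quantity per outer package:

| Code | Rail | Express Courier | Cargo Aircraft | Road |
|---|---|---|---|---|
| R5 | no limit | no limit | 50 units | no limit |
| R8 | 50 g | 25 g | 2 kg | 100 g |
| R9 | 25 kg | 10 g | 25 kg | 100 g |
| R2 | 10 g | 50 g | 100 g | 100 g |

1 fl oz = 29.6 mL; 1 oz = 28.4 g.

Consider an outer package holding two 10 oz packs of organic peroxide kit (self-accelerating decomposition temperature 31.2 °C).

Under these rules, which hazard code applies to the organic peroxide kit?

Self-accelerating decomposition temperature 31.2 °C meets the Code R9 criterion (Self-Reactive), so the organic peroxide kit is Code R9.

Code R9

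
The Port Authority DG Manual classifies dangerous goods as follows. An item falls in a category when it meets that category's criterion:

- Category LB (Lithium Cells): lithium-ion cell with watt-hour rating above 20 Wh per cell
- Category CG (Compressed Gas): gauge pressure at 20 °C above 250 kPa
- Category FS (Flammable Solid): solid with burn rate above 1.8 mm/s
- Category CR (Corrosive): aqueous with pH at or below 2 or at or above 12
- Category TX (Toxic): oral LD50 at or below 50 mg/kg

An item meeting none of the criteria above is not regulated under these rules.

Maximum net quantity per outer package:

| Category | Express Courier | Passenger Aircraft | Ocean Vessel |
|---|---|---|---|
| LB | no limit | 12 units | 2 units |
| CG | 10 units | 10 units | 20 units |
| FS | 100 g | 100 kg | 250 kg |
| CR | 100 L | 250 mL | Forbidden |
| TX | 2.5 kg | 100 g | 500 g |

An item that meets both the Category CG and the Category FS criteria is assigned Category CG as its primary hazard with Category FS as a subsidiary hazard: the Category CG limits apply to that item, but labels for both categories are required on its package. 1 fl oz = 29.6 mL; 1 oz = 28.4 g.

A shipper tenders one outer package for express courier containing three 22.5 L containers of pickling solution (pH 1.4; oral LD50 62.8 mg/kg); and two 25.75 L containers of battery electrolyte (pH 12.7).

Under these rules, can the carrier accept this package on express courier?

No

Pickling solution: pH 1.4 ≤ 2 → Category CR (Corrosive).
Battery electrolyte: pH 12.7 ≥ 12 → Category CR (Corrosive).
Category CR net quantity: (three 22.5 L containers = 67.5 L) + (two 25.75 L containers = 51.5 L) = 119 L.
That exceeds the Category CR express courier limit of 100 L.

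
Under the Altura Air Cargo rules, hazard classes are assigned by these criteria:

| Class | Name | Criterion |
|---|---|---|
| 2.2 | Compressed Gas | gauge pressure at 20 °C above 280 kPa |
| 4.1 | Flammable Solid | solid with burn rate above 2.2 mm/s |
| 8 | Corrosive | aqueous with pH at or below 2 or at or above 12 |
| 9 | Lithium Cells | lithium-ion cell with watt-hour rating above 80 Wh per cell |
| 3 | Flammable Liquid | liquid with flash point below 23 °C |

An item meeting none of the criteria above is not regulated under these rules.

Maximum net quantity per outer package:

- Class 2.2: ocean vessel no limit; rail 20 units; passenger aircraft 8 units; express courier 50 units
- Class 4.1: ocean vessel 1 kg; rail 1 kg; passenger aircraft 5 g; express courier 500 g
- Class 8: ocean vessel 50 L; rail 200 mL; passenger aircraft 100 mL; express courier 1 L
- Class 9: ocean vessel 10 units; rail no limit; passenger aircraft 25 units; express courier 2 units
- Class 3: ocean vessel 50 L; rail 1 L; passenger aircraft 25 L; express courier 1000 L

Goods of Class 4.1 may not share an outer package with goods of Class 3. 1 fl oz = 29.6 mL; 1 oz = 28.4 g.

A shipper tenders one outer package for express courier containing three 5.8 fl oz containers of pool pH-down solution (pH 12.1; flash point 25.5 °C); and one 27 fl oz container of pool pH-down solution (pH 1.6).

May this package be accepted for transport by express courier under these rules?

Pool pH-down solution: pH 12.1 ≥ 12 → Class 8 (Corrosive).
pH 1.6 meets the Class 8 criterion (Corrosive), so the pool pH-down solution is Class 8.
Class 8 net quantity: (three 5.8 fl oz containers = 515.04 mL) + (one 27 fl oz container = 799.2 mL) = 1314.24 mL.
1314.24 mL > 1 L (express courier limit, Class 8) — over the limit.

No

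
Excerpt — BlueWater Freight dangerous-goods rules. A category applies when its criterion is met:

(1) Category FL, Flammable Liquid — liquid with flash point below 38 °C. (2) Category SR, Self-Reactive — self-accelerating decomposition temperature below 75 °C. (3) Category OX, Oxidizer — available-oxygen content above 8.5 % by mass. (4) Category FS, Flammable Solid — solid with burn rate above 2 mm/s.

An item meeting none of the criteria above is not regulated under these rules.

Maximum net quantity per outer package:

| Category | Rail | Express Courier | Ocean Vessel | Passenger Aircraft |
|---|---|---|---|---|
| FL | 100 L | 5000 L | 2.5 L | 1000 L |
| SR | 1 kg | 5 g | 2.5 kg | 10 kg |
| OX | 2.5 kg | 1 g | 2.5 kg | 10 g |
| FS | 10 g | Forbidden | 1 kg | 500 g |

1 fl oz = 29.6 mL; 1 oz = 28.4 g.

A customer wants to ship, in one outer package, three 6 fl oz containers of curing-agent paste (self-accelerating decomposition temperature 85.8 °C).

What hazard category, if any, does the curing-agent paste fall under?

Not regulated

self-accelerating decomposition temperature 85.8 °C is not below 75 °C, so Category SR does not apply.
No criterion is met, so the item is not regulated.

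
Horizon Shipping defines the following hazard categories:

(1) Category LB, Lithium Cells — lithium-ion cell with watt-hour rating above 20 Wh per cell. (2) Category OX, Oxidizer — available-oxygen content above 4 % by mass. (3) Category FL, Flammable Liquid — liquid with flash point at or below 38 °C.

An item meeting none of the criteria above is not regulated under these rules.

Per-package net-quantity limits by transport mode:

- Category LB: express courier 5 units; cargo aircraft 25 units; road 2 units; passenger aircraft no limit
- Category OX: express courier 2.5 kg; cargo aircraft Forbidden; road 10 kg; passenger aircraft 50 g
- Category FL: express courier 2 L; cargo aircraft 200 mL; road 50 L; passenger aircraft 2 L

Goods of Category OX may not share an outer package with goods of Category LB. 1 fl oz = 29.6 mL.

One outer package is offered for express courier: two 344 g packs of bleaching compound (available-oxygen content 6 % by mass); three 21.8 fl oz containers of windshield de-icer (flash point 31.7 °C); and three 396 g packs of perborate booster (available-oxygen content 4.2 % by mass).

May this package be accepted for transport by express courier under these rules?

Yes

With available-oxygen content 6 % by mass (> 4 % by mass), the bleaching compound falls in Category OX.
Windshield de-icer: flash point 31.7 °C ≤ 38 °C → Category FL (Flammable Liquid).
Available-oxygen content 4.2 % by mass meets the Category OX criterion (Oxidizer), so the perborate booster is Category OX.
Total Category OX: (two 344 g packs = 688 g) + (three 396 g packs = 1.188 kg) = 1.876 kg.
1.876 kg ≤ 2.5 kg (express courier limit, Category OX) — within limit.
Category FL quantity: three 21.8 fl oz containers = 1935.84 mL.
1935.84 mL ≤ 2 L (express courier limit, Category FL) — within limit.
The segregation rule (Category OX with Category LB) does not apply to Category OX with Category FL.
Every hazard category is within its express courier limit and no segregation rule is violated.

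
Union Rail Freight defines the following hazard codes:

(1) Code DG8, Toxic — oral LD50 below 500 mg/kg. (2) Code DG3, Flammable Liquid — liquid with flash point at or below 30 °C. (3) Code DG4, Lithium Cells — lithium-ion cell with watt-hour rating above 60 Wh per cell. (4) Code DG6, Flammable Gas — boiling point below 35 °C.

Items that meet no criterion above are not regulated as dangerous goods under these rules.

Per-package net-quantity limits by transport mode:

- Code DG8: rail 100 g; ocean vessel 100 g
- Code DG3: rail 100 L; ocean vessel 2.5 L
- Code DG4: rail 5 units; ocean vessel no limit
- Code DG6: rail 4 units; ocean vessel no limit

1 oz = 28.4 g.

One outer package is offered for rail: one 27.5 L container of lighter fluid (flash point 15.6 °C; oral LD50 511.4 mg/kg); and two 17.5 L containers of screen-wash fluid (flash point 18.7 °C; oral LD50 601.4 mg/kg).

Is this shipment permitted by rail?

Yes

Lighter fluid: flash point 15.6 °C ≤ 30 °C → Code DG3 (Flammable Liquid).
Screen-wash fluid: flash point 18.7 °C ≤ 30 °C → Code DG3 (Flammable Liquid).
Total Code DG3: 27.5 L + (two 17.5 L containers = 35 L) = 62.5 L.
62.5 L ≤ 100 L (rail limit, Code DG3) — within limit.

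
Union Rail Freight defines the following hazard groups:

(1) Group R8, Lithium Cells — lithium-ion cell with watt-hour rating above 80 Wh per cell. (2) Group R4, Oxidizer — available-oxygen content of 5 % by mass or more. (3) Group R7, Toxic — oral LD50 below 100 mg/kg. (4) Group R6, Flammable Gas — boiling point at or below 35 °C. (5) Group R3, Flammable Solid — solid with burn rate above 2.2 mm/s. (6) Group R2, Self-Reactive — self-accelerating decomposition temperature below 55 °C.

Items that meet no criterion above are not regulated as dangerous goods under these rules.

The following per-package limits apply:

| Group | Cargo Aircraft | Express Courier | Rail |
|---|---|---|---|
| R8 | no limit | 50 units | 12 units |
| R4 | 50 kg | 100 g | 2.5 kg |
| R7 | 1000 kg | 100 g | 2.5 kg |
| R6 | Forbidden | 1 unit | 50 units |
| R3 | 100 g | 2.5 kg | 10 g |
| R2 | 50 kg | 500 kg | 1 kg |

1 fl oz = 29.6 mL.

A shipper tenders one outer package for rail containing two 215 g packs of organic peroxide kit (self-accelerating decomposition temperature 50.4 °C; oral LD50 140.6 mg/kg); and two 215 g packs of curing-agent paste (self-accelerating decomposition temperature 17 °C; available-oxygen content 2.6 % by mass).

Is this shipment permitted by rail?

Self-accelerating decomposition temperature 50.4 °C meets the Group R2 criterion (Self-Reactive), so the organic peroxide kit is Group R2.
With self-accelerating decomposition temperature 17 °C (< 55 °C), the curing-agent paste falls in Group R2.
Total Group R2: (two 215 g packs = 430 g) + (two 215 g packs = 430 g) = 860 g.
860 g is within the rail limit of 1 kg for Group R2.

Yes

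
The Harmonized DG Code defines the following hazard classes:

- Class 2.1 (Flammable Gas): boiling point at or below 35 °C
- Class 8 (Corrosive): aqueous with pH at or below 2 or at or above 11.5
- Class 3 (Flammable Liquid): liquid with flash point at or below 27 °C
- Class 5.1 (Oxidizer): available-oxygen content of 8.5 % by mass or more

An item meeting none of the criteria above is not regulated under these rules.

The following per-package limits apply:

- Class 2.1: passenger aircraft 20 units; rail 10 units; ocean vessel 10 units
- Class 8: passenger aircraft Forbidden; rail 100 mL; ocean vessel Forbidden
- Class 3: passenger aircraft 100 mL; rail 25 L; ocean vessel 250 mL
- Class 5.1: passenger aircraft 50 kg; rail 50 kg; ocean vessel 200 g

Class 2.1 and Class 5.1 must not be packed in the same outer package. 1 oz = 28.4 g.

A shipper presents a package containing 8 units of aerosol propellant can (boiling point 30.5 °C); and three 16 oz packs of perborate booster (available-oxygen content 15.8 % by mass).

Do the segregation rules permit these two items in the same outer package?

No

With boiling point 30.5 °C (≤ 35 °C), the aerosol propellant can falls in Class 2.1.
Available-oxygen content 15.8 % by mass meets the Class 5.1 criterion (Oxidizer), so the perborate booster is Class 5.1.
Class 2.1 and Class 5.1 may not share an outer package.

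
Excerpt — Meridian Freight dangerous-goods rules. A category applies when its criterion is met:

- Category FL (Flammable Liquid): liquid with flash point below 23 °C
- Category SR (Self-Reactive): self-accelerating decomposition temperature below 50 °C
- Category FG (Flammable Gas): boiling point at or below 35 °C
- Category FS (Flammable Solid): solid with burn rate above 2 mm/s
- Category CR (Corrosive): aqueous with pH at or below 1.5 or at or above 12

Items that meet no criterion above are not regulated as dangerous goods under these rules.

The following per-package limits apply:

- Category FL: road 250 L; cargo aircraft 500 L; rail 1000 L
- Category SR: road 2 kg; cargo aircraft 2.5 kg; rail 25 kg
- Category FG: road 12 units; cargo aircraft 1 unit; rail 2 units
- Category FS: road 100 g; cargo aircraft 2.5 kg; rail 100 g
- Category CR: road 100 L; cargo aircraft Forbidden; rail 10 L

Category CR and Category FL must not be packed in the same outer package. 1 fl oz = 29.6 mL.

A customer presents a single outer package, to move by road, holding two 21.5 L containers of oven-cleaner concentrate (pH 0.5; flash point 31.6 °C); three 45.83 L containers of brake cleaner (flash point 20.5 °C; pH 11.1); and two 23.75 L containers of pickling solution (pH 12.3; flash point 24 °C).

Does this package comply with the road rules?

No

The oven-cleaner concentrate has pH 0.5, which is ≤ 1.5, so it is Category CR (Corrosive).
Flash point 20.5 °C meets the Category FL criterion (Flammable Liquid), so the brake cleaner is Category FL.
With pH 12.3 (≥ 12), the pickling solution falls in Category CR.
Total Category CR: (two 21.5 L containers = 43 L) + (two 23.75 L containers = 47.5 L) = 90.5 L.
90.5 L ≤ 100 L (road limit, Category CR) — within limit.
Category FL quantity: three 45.83 L containers = 137.49 L.
137.49 L ≤ 250 L (road limit, Category FL) — within limit.
Category CR and Category FL may not share an outer package.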